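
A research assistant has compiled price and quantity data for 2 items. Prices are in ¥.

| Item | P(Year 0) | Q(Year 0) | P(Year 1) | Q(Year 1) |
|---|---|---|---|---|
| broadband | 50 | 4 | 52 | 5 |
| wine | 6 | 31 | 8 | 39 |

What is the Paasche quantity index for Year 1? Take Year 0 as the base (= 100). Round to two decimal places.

125.44

Paasche quantity index uses current-period prices as weights.
ΣP(Year 1)·Q(Year 1) = 52×5 + 8×39 = 260 + 312 = 572
ΣP(Year 1)·Q(Year 0) = 52×4 + 8×31 = 208 + 248 = 456
Index = 572 / 456 × 100 = 125.4386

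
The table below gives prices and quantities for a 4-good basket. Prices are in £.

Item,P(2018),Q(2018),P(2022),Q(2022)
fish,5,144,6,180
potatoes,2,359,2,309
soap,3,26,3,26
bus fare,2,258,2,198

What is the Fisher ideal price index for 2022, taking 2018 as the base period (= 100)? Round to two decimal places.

108.06

Laspeyres component (base-period weights):
ΣP(2022)Q(2018) = 6×144 + 2×359 + 3×26 + 2×258 = 864 + 718 + 78 + 516 = 2176
ΣP(2018)Q(2018) = 5×144 + 2×359 + 3×26 + 2×258 = 720 + 718 + 78 + 516 = 2032
L = 2176 / 2032 × 100 = 107.0866
Paasche component (current-period weights):
ΣP(2022)Q(2022) = 6×180 + 2×309 + 3×26 + 2×198 = 1080 + 618 + 78 + 396 = 2172
ΣP(2018)Q(2022) = 5×180 + 2×309 + 3×26 + 2×198 = 900 + 618 + 78 + 396 = 1992
P = 2172 / 1992 × 100 = 109.0361
Fisher = √(L × P) = √(107.0866 × 109.0361) = 108.0570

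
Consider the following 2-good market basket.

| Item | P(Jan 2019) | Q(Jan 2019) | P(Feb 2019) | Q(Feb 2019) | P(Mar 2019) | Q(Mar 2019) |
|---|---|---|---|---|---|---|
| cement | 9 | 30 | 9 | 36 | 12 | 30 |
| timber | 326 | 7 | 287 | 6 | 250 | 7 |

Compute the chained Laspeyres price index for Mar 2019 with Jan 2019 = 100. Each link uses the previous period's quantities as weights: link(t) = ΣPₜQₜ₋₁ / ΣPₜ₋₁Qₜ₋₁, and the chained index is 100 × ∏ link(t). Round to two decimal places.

84.33

Link Jan 2019→Feb 2019:
ΣP(Feb 2019)Q(Jan 2019) = 9×30 + 287×7 = 270 + 2009 = 2279
ΣP(Jan 2019)Q(Jan 2019) = 9×30 + 326×7 = 270 + 2282 = 2552
link = 2279/2552 = 0.893025
Link Feb 2019→Mar 2019:
ΣP(Mar 2019)Q(Feb 2019) = 12×36 + 250×6 = 432 + 1500 = 1932
ΣP(Feb 2019)Q(Feb 2019) = 9×36 + 287×6 = 324 + 1722 = 2046
link = 1932/2046 = 0.944282
Chained index = 100 × 0.893025 × 0.944282 = 84.3267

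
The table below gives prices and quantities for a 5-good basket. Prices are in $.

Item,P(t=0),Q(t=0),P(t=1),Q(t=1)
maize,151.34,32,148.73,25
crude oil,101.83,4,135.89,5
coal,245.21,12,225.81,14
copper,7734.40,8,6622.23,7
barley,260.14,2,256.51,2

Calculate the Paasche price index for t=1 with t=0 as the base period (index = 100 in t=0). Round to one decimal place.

87.2

Paasche price index uses current-period quantities as weights.
ΣP(t=1)·Q(t=1) = 148.73×25 + 135.89×5 + 225.81×14 + 6622.23×7 + 256.51×2 = 3718.25 + 679.45 + 3161.34 + 46355.61 + 513.02 = 54427.67
ΣP(t=0)·Q(t=1) = 151.34×25 + 101.83×5 + 245.21×14 + 7734.40×7 + 260.14×2 = 3783.5 + 509.15 + 3432.94 + 54140.8 + 520.28 = 62386.67
Index = 54427.67 / 62386.67 × 100 = 87.2425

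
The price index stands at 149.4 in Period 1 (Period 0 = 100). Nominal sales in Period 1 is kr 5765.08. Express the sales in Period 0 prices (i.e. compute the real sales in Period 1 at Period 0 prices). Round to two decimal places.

3858.82

Real = Nominal ÷ (Index/100) = 5765.08 ÷ (149.4/100)
     = 5765.08 ÷ 1.494 = 3858.8220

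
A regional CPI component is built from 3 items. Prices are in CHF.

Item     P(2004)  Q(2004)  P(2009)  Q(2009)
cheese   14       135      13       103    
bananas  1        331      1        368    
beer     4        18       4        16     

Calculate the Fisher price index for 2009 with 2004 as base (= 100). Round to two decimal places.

Laspeyres component (base-period weights):
ΣP(2009)Q(2004) = 13×135 + 1×331 + 4×18 = 1755 + 331 + 72 = 2158
ΣP(2004)Q(2004) = 14×135 + 1×331 + 4×18 = 1890 + 331 + 72 = 2293
L = 2158 / 2293 × 100 = 94.1125
Paasche component (current-period weights):
ΣP(2009)Q(2009) = 13×103 + 1×368 + 4×16 = 1339 + 368 + 64 = 1771
ΣP(2004)Q(2009) = 14×103 + 1×368 + 4×16 = 1442 + 368 + 64 = 1874
P = 1771 / 1874 × 100 = 94.5037
Fisher = √(L × P) = √(94.1125 × 94.5037) = 94.3079

94.31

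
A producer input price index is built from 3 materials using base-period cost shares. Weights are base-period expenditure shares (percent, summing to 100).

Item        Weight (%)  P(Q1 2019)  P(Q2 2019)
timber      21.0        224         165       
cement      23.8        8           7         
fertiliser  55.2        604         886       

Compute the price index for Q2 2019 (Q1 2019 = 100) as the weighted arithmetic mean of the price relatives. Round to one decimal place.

timber: 21.0 × (165/224) = 21.0 × 0.736607 = 15.4688
cement: 23.8 × (7/8) = 23.8 × 0.875000 = 20.8250
fertiliser: 55.2 × (886/604) = 55.2 × 1.466887 = 80.9722
Index = Σ wᵢ·(p₁ᵢ/p₀ᵢ) = 15.4688 + 20.8250 + 80.9722 = 117.2659

117.3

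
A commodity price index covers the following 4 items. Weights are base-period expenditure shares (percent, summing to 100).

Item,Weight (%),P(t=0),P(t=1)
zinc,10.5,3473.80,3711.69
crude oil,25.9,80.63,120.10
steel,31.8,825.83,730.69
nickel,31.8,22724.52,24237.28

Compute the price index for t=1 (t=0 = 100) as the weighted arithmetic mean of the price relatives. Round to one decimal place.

111.9

zinc: 10.5 × (3711.69/3473.80) = 10.5 × 1.068481 = 11.2191
crude oil: 25.9 × (120.10/80.63) = 25.9 × 1.489520 = 38.5786
steel: 31.8 × (730.69/825.83) = 31.8 × 0.884795 = 28.1365
nickel: 31.8 × (24237.28/22724.52) = 31.8 × 1.066570 = 33.9169
Index = Σ wᵢ·(p₁ᵢ/p₀ᵢ) = 11.2191 + 38.5786 + 28.1365 + 33.9169 = 111.8510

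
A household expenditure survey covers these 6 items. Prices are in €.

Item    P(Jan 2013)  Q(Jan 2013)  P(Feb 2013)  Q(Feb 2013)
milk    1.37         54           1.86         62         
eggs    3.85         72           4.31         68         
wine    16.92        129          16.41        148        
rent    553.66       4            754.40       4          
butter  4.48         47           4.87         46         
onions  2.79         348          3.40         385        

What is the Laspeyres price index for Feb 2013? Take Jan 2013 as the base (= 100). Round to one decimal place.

117.3

Laspeyres price index uses base-period quantities as weights.
ΣP(Feb 2013)·Q(Jan 2013) = 1.86×54 + 4.31×72 + 16.41×129 + 754.40×4 + 4.87×47 + 3.40×348 = 100.44 + 310.32 + 2116.89 + 3017.6 + 228.89 + 1183.2 = 6957.34
ΣP(Jan 2013)·Q(Jan 2013) = 1.37×54 + 3.85×72 + 16.92×129 + 553.66×4 + 4.48×47 + 2.79×348 = 73.98 + 277.2 + 2182.68 + 2214.64 + 210.56 + 970.92 = 5929.98
Index = 6957.34 / 5929.98 × 100 = 117.3248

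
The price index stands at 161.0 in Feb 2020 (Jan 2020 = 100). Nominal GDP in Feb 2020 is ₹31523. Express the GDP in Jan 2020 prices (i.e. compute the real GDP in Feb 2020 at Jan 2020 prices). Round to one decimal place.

Real = Nominal ÷ (Index/100) = 31523 ÷ (161.0/100)
     = 31523 ÷ 1.610 = 19579.5031

19579.5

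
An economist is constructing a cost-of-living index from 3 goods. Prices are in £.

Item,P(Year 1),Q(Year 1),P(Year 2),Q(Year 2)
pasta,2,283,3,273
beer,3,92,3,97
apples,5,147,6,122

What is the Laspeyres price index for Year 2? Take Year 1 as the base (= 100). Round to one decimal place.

Laspeyres price index uses base-period quantities as weights.
ΣP(Year 2)·Q(Year 1) = 3×283 + 3×92 + 6×147 = 849 + 276 + 882 = 2007
ΣP(Year 1)·Q(Year 1) = 2×283 + 3×92 + 5×147 = 566 + 276 + 735 = 1577
Index = 2007 / 1577 × 100 = 127.2670

127.3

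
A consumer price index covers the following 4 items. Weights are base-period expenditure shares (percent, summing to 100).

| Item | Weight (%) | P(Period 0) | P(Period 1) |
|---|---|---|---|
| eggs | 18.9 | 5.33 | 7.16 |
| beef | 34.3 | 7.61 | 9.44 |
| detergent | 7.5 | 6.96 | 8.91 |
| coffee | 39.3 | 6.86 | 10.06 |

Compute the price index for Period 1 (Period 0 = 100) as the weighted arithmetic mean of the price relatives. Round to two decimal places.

135.17

eggs: 18.9 × (7.16/5.33) = 18.9 × 1.343340 = 25.3891
beef: 34.3 × (9.44/7.61) = 34.3 × 1.240473 = 42.5482
detergent: 7.5 × (8.91/6.96) = 7.5 × 1.280172 = 9.6013
coffee: 39.3 × (10.06/6.86) = 39.3 × 1.466472 = 57.6324
Index = Σ wᵢ·(p₁ᵢ/p₀ᵢ) = 25.3891 + 42.5482 + 9.6013 + 57.6324 = 135.1710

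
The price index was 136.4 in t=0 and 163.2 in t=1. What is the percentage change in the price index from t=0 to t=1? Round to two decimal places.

Change = (163.2 − 136.4) / 136.4 × 100
       = 26.8 / 136.4 × 100 = 19.6481%

19.65%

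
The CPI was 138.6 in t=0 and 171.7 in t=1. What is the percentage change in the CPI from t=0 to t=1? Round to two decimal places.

Change = (171.7 − 138.6) / 138.6 × 100
       = 33.1 / 138.6 × 100 = 23.8817%

23.88%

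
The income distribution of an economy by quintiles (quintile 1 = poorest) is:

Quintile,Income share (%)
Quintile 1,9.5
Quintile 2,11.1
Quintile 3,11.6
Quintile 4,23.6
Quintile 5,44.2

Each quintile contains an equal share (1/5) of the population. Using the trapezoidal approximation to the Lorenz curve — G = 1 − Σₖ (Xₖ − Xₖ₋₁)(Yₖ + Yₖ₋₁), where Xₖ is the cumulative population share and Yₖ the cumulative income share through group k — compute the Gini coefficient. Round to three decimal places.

Cumulative income shares Yₖ: 0.0950, 0.2060, 0.3220, 0.5580, 1.0000
Σ (Xₖ−Xₖ₋₁)(Yₖ+Yₖ₋₁) = (1/5)(0.0950+0.0000) + (1/5)(0.2060+0.0950) + (1/5)(0.3220+0.2060) + (1/5)(0.5580+0.3220) + (1/5)(1.0000+0.5580)
  = 0.0190 + 0.0602 + 0.1056 + 0.1760 + 0.3116 = 0.6724
G = 1 − 0.6724 = 0.3276

0.328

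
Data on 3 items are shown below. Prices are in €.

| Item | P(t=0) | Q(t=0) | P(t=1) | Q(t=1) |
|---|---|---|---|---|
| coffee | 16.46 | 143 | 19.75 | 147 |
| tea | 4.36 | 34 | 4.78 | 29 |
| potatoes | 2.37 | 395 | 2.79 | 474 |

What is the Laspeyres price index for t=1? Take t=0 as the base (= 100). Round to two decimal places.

Laspeyres price index uses base-period quantities as weights.
ΣP(t=1)·Q(t=0) = 19.75×143 + 4.78×34 + 2.79×395 = 2824.25 + 162.52 + 1102.05 = 4088.82
ΣP(t=0)·Q(t=0) = 16.46×143 + 4.36×34 + 2.37×395 = 2353.78 + 148.24 + 936.15 = 3438.17
Index = 4088.82 / 3438.17 × 100 = 118.9243

118.92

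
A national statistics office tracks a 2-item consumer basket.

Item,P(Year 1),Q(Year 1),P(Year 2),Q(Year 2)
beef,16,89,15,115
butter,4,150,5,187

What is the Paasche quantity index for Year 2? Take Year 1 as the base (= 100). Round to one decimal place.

127.6

Paasche quantity index uses current-period prices as weights.
ΣP(Year 2)·Q(Year 2) = 15×115 + 5×187 = 1725 + 935 = 2660
ΣP(Year 2)·Q(Year 1) = 15×89 + 5×150 = 1335 + 750 = 2085
Index = 2660 / 2085 × 100 = 127.5779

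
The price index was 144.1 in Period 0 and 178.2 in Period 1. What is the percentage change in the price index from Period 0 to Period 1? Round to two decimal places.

23.66%

Change = (178.2 − 144.1) / 144.1 × 100
       = 34.1 / 144.1 × 100 = 23.6641%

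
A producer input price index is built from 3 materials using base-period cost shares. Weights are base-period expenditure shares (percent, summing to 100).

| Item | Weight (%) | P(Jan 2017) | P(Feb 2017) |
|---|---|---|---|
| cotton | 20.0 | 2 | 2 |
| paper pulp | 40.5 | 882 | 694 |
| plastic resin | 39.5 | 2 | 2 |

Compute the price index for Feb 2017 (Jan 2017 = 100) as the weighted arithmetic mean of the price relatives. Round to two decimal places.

91.37

cotton: 20.0 × (2/2) = 20.0 × 1.000000 = 20.0000
paper pulp: 40.5 × (694/882) = 40.5 × 0.786848 = 31.8673
plastic resin: 39.5 × (2/2) = 39.5 × 1.000000 = 39.5000
Index = Σ wᵢ·(p₁ᵢ/p₀ᵢ) = 20.0000 + 31.8673 + 39.5000 = 91.3673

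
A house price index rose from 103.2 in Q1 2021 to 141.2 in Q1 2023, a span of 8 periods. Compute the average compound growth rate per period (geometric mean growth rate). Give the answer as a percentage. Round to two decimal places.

4.00%

Growth factor = (141.2/103.2)^(1/8) = (1.368217)^(1/8) = 1.039967
Growth rate = 1.039967 − 1 = 0.039967 = 3.9967%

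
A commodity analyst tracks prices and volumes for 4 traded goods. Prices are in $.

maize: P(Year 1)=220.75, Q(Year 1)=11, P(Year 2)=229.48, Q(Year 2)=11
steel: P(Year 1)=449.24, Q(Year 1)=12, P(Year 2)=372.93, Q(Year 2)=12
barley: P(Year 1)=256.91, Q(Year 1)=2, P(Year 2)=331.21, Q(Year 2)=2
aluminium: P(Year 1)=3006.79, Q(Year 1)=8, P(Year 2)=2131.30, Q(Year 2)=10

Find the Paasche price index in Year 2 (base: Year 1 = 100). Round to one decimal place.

75.5

Paasche price index uses current-period quantities as weights.
ΣP(Year 2)·Q(Year 2) = 229.48×11 + 372.93×12 + 331.21×2 + 2131.30×10 = 2524.28 + 4475.16 + 662.42 + 21313 = 28974.86
ΣP(Year 1)·Q(Year 2) = 220.75×11 + 449.24×12 + 256.91×2 + 3006.79×10 = 2428.25 + 5390.88 + 513.82 + 30067.9 = 38400.85
Index = 28974.86 / 38400.85 × 100 = 75.4537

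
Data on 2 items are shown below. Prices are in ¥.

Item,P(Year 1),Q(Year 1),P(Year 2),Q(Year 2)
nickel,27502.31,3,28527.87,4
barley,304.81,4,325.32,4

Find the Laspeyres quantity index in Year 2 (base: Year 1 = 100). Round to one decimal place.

132.8

Laspeyres quantity index uses base-period prices as weights.
ΣP(Year 1)·Q(Year 2) = 27502.31×4 + 304.81×4 = 110009.24 + 1219.24 = 111228.48
ΣP(Year 1)·Q(Year 1) = 27502.31×3 + 304.81×4 = 82506.93 + 1219.24 = 83726.17
Index = 111228.48 / 83726.17 × 100 = 132.8479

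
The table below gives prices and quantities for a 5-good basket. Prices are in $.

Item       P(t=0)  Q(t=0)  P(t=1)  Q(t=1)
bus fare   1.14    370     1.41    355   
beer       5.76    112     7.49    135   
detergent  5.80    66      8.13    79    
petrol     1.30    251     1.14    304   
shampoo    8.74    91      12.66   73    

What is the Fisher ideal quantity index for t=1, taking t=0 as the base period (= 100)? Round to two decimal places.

103.33

Laspeyres component (base-period weights):
ΣP(t=0)Q(t=1) = 1.14×355 + 5.76×135 + 5.80×79 + 1.30×304 + 8.74×73 = 404.7 + 777.6 + 458.2 + 395.2 + 638.02 = 2673.72
ΣP(t=0)Q(t=0) = 1.14×370 + 5.76×112 + 5.80×66 + 1.30×251 + 8.74×91 = 421.8 + 645.12 + 382.8 + 326.3 + 795.34 = 2571.36
L = 2673.72 / 2571.36 × 100 = 103.9808
Paasche component (current-period weights):
ΣP(t=1)Q(t=1) = 1.41×355 + 7.49×135 + 8.13×79 + 1.14×304 + 12.66×73 = 500.55 + 1011.15 + 642.27 + 346.56 + 924.18 = 3424.71
ΣP(t=1)Q(t=0) = 1.41×370 + 7.49×112 + 8.13×66 + 1.14×251 + 12.66×91 = 521.7 + 838.88 + 536.58 + 286.14 + 1152.06 = 3335.36
P = 3424.71 / 3335.36 × 100 = 102.6789
Fisher = √(L × P) = √(103.9808 × 102.6789) = 103.3278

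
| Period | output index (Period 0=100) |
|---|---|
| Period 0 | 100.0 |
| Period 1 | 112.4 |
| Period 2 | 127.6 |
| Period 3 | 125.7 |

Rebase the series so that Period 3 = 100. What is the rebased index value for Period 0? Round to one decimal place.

79.6

Rebased(Period 0) = 100.0 / 125.7 × 100 = 79.5545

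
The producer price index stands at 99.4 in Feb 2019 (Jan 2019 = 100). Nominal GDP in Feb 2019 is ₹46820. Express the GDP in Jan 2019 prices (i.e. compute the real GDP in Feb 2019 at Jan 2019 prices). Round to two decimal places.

Real = Nominal ÷ (Index/100) = 46820 ÷ (99.4/100)
     = 46820 ÷ 0.994 = 47102.6157

47102.62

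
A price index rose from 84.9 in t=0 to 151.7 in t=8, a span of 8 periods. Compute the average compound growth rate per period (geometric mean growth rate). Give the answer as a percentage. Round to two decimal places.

Growth factor = (151.7/84.9)^(1/8) = (1.786808)^(1/8) = 1.075251
Growth rate = 1.075251 − 1 = 0.075251 = 7.5251%

7.53%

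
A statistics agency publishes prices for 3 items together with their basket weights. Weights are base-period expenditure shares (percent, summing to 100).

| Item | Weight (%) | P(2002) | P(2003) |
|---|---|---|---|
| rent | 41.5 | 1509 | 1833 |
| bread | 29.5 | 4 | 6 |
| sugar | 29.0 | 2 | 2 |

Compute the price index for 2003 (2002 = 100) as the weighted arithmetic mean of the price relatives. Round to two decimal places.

123.66

rent: 41.5 × (1833/1509) = 41.5 × 1.214712 = 50.4105
bread: 29.5 × (6/4) = 29.5 × 1.500000 = 44.2500
sugar: 29.0 × (2/2) = 29.0 × 1.000000 = 29.0000
Index = Σ wᵢ·(p₁ᵢ/p₀ᵢ) = 50.4105 + 44.2500 + 29.0000 = 123.6605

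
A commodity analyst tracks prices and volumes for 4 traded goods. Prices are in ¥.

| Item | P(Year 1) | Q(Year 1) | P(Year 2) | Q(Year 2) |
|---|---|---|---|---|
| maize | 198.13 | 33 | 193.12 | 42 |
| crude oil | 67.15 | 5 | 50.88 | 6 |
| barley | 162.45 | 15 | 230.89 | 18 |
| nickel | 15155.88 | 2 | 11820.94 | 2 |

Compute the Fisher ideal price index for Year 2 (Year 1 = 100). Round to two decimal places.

Laspeyres component (base-period weights):
ΣP(Year 2)Q(Year 1) = 193.12×33 + 50.88×5 + 230.89×15 + 11820.94×2 = 6372.96 + 254.4 + 3463.35 + 23641.88 = 33732.59
ΣP(Year 1)Q(Year 1) = 198.13×33 + 67.15×5 + 162.45×15 + 15155.88×2 = 6538.29 + 335.75 + 2436.75 + 30311.76 = 39622.55
L = 33732.59 / 39622.55 × 100 = 85.1348
Paasche component (current-period weights):
ΣP(Year 2)Q(Year 2) = 193.12×42 + 50.88×6 + 230.89×18 + 11820.94×2 = 8111.04 + 305.28 + 4156.02 + 23641.88 = 36214.22
ΣP(Year 1)Q(Year 2) = 198.13×42 + 67.15×6 + 162.45×18 + 15155.88×2 = 8321.46 + 402.9 + 2924.1 + 30311.76 = 41960.22
P = 36214.22 / 41960.22 × 100 = 86.3061
Fisher = √(L × P) = √(85.1348 × 86.3061) = 85.7185

85.72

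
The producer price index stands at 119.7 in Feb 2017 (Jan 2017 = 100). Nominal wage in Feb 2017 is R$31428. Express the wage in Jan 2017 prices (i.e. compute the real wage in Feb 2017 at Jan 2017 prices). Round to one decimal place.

26255.6

Real = Nominal ÷ (Index/100) = 31428 ÷ (119.7/100)
     = 31428 ÷ 1.197 = 26255.6391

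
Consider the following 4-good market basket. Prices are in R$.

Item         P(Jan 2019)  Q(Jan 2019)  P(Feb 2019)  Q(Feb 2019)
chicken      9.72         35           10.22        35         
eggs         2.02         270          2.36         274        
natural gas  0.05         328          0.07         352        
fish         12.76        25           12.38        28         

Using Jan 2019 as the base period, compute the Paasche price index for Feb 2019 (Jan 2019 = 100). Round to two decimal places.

Paasche price index uses current-period quantities as weights.
ΣP(Feb 2019)·Q(Feb 2019) = 10.22×35 + 2.36×274 + 0.07×352 + 12.38×28 = 357.7 + 646.64 + 24.64 + 346.64 = 1375.62
ΣP(Jan 2019)·Q(Feb 2019) = 9.72×35 + 2.02×274 + 0.05×352 + 12.76×28 = 340.2 + 553.48 + 17.6 + 357.28 = 1268.56
Index = 1375.62 / 1268.56 × 100 = 108.4395

108.44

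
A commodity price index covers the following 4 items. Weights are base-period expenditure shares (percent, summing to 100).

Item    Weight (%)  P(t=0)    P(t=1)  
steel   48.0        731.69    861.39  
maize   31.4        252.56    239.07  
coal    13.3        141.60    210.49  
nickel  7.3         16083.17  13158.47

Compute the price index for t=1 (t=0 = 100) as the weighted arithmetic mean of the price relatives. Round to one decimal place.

steel: 48.0 × (861.39/731.69) = 48.0 × 1.177261 = 56.5085
maize: 31.4 × (239.07/252.56) = 31.4 × 0.946587 = 29.7228
coal: 13.3 × (210.49/141.60) = 13.3 × 1.486511 = 19.7706
nickel: 7.3 × (13158.47/16083.17) = 7.3 × 0.818152 = 5.9725
Index = Σ wᵢ·(p₁ᵢ/p₀ᵢ) = 56.5085 + 29.7228 + 19.7706 + 5.9725 = 111.9745

112.0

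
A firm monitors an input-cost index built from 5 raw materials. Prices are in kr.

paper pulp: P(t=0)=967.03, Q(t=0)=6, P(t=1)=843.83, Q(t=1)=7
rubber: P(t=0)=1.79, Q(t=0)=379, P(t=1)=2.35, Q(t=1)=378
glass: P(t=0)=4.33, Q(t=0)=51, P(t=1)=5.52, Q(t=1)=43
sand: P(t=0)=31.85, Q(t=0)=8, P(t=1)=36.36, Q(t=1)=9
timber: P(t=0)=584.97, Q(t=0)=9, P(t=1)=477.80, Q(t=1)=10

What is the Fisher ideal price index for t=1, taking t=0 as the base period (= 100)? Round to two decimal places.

Laspeyres component (base-period weights):
ΣP(t=1)Q(t=0) = 843.83×6 + 2.35×379 + 5.52×51 + 36.36×8 + 477.80×9 = 5062.98 + 890.65 + 281.52 + 290.88 + 4300.2 = 10826.23
ΣP(t=0)Q(t=0) = 967.03×6 + 1.79×379 + 4.33×51 + 31.85×8 + 584.97×9 = 5802.18 + 678.41 + 220.83 + 254.8 + 5264.73 = 12220.95
L = 10826.23 / 12220.95 × 100 = 88.5875
Paasche component (current-period weights):
ΣP(t=1)Q(t=1) = 843.83×7 + 2.35×378 + 5.52×43 + 36.36×9 + 477.80×10 = 5906.81 + 888.3 + 237.36 + 327.24 + 4778 = 12137.71
ΣP(t=0)Q(t=1) = 967.03×7 + 1.79×378 + 4.33×43 + 31.85×9 + 584.97×10 = 6769.21 + 676.62 + 186.19 + 286.65 + 5849.7 = 13768.37
P = 12137.71 / 13768.37 × 100 = 88.1565
Fisher = √(L × P) = √(88.5875 × 88.1565) = 88.3717

88.37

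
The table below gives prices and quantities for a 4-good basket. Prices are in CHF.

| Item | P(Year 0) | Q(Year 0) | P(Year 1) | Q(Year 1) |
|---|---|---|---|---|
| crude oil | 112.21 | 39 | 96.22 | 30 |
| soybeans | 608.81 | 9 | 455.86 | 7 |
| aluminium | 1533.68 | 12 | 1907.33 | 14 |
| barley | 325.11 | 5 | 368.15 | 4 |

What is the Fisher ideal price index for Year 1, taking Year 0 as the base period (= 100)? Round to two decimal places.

110.84

Laspeyres component (base-period weights):
ΣP(Year 1)Q(Year 0) = 96.22×39 + 455.86×9 + 1907.33×12 + 368.15×5 = 3752.58 + 4102.74 + 22887.96 + 1840.75 = 32584.03
ΣP(Year 0)Q(Year 0) = 112.21×39 + 608.81×9 + 1533.68×12 + 325.11×5 = 4376.19 + 5479.29 + 18404.16 + 1625.55 = 29885.19
L = 32584.03 / 29885.19 × 100 = 109.0307
Paasche component (current-period weights):
ΣP(Year 1)Q(Year 1) = 96.22×30 + 455.86×7 + 1907.33×14 + 368.15×4 = 2886.6 + 3191.02 + 26702.62 + 1472.6 = 34252.84
ΣP(Year 0)Q(Year 1) = 112.21×30 + 608.81×7 + 1533.68×14 + 325.11×4 = 3366.3 + 4261.67 + 21471.52 + 1300.44 = 30399.93
P = 34252.84 / 30399.93 × 100 = 112.6741
Fisher = √(L × P) = √(109.0307 × 112.6741) = 110.8374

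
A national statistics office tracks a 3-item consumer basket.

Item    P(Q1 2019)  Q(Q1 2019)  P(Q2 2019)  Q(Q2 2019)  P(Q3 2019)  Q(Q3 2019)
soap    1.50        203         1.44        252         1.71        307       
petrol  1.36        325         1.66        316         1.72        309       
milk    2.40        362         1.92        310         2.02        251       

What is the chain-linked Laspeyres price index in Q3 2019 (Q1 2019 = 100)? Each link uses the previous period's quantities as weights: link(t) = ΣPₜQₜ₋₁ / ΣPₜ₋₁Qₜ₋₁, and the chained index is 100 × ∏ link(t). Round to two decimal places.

102.05

Link Q1 2019→Q2 2019:
ΣP(Q2 2019)Q(Q1 2019) = 1.44×203 + 1.66×325 + 1.92×362 = 292.32 + 539.5 + 695.04 = 1526.86
ΣP(Q1 2019)Q(Q1 2019) = 1.50×203 + 1.36×325 + 2.40×362 = 304.5 + 442 + 868.8 = 1615.3
link = 1526.86/1615.3 = 0.945249
Link Q2 2019→Q3 2019:
ΣP(Q3 2019)Q(Q2 2019) = 1.71×252 + 1.72×316 + 2.02×310 = 430.92 + 543.52 + 626.2 = 1600.64
ΣP(Q2 2019)Q(Q2 2019) = 1.44×252 + 1.66×316 + 1.92×310 = 362.88 + 524.56 + 595.2 = 1482.64
link = 1600.64/1482.64 = 1.079588
Chained index = 100 × 0.945249 × 1.079588 = 102.0479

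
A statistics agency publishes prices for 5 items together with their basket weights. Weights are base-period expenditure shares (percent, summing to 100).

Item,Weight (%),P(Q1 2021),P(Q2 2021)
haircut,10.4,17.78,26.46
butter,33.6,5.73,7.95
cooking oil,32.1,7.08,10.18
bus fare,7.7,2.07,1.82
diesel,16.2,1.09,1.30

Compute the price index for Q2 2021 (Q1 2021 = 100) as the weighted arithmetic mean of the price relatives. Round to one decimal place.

134.3

haircut: 10.4 × (26.46/17.78) = 10.4 × 1.488189 = 15.4772
butter: 33.6 × (7.95/5.73) = 33.6 × 1.387435 = 46.6178
cooking oil: 32.1 × (10.18/7.08) = 32.1 × 1.437853 = 46.1551
bus fare: 7.7 × (1.82/2.07) = 7.7 × 0.879227 = 6.7700
diesel: 16.2 × (1.30/1.09) = 16.2 × 1.192661 = 19.3211
Index = Σ wᵢ·(p₁ᵢ/p₀ᵢ) = 15.4772 + 46.6178 + 46.1551 + 6.7700 + 19.3211 = 134.3412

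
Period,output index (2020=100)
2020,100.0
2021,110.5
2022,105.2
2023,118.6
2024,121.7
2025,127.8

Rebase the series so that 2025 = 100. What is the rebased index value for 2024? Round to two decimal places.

95.23

Rebased(2024) = 121.7 / 127.8 × 100 = 95.2269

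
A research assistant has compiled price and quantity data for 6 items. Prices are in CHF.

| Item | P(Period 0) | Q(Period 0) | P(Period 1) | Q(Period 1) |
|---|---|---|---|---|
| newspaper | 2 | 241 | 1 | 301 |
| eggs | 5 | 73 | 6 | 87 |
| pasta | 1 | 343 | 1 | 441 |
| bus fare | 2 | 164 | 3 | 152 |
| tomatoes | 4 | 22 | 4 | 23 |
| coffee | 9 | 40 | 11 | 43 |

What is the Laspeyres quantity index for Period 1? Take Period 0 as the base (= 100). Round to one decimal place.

Laspeyres quantity index uses base-period prices as weights.
ΣP(Period 0)·Q(Period 1) = 2×301 + 5×87 + 1×441 + 2×152 + 4×23 + 9×43 = 602 + 435 + 441 + 304 + 92 + 387 = 2261
ΣP(Period 0)·Q(Period 0) = 2×241 + 5×73 + 1×343 + 2×164 + 4×22 + 9×40 = 482 + 365 + 343 + 328 + 88 + 360 = 1966
Index = 2261 / 1966 × 100 = 115.0051

115.0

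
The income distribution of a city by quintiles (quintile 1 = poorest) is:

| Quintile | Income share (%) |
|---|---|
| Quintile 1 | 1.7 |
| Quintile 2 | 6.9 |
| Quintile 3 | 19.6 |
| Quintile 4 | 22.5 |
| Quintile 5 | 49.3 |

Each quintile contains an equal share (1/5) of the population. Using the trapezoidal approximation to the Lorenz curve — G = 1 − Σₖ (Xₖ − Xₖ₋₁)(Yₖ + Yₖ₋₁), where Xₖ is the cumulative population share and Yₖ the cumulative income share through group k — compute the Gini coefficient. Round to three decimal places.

0.443

Cumulative income shares Yₖ: 0.0170, 0.0860, 0.2820, 0.5070, 1.0000
Σ (Xₖ−Xₖ₋₁)(Yₖ+Yₖ₋₁) = (1/5)(0.0170+0.0000) + (1/5)(0.0860+0.0170) + (1/5)(0.2820+0.0860) + (1/5)(0.5070+0.2820) + (1/5)(1.0000+0.5070)
  = 0.0034 + 0.0206 + 0.0736 + 0.1578 + 0.3014 = 0.5568
G = 1 − 0.5568 = 0.4432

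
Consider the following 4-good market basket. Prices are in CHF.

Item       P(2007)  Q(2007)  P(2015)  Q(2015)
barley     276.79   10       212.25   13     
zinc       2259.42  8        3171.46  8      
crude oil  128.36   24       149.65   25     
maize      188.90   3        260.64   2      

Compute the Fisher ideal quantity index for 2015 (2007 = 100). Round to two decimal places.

Laspeyres component (base-period weights):
ΣP(2007)Q(2015) = 276.79×13 + 2259.42×8 + 128.36×25 + 188.90×2 = 3598.27 + 18075.36 + 3209 + 377.8 = 25260.43
ΣP(2007)Q(2007) = 276.79×10 + 2259.42×8 + 128.36×24 + 188.90×3 = 2767.9 + 18075.36 + 3080.64 + 566.7 = 24490.6
L = 25260.43 / 24490.6 × 100 = 103.1434
Paasche component (current-period weights):
ΣP(2015)Q(2015) = 212.25×13 + 3171.46×8 + 149.65×25 + 260.64×2 = 2759.25 + 25371.68 + 3741.25 + 521.28 = 32393.46
ΣP(2015)Q(2007) = 212.25×10 + 3171.46×8 + 149.65×24 + 260.64×3 = 2122.5 + 25371.68 + 3591.6 + 781.92 = 31867.7
P = 32393.46 / 31867.7 × 100 = 101.6498
Fisher = √(L × P) = √(103.1434 × 101.6498) = 102.3939

102.39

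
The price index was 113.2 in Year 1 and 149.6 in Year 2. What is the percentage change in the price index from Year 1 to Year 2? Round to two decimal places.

Change = (149.6 − 113.2) / 113.2 × 100
       = 36.4 / 113.2 × 100 = 32.1555%

32.16%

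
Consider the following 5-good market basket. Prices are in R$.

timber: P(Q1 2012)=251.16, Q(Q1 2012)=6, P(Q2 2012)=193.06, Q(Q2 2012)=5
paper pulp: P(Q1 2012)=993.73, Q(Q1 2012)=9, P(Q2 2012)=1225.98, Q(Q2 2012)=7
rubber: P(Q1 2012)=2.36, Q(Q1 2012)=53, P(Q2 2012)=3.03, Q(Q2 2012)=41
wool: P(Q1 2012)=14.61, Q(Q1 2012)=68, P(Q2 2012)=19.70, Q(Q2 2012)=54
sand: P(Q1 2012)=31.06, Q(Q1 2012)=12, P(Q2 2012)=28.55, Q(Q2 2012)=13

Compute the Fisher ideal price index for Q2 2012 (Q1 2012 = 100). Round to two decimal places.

Laspeyres component (base-period weights):
ΣP(Q2 2012)Q(Q1 2012) = 193.06×6 + 1225.98×9 + 3.03×53 + 19.70×68 + 28.55×12 = 1158.36 + 11033.82 + 160.59 + 1339.6 + 342.6 = 14034.97
ΣP(Q1 2012)Q(Q1 2012) = 251.16×6 + 993.73×9 + 2.36×53 + 14.61×68 + 31.06×12 = 1506.96 + 8943.57 + 125.08 + 993.48 + 372.72 = 11941.81
L = 14034.97 / 11941.81 × 100 = 117.5280
Paasche component (current-period weights):
ΣP(Q2 2012)Q(Q2 2012) = 193.06×5 + 1225.98×7 + 3.03×41 + 19.70×54 + 28.55×13 = 965.3 + 8581.86 + 124.23 + 1063.8 + 371.15 = 11106.34
ΣP(Q1 2012)Q(Q2 2012) = 251.16×5 + 993.73×7 + 2.36×41 + 14.61×54 + 31.06×13 = 1255.8 + 6956.11 + 96.76 + 788.94 + 403.78 = 9501.39
P = 11106.34 / 9501.39 × 100 = 116.8917
Fisher = √(L × P) = √(117.5280 × 116.8917) = 117.2094

117.21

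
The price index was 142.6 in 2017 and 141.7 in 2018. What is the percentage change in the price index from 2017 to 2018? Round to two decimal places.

-0.63%

Change = (141.7 − 142.6) / 142.6 × 100
       = -0.9 / 142.6 × 100 = -0.6311%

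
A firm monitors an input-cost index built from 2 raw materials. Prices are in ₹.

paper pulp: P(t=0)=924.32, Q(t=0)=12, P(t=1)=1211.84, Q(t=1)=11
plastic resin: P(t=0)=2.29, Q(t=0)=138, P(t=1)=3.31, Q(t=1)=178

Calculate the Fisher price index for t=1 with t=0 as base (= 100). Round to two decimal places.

131.55

Laspeyres component (base-period weights):
ΣP(t=1)Q(t=0) = 1211.84×12 + 3.31×138 = 14542.08 + 456.78 = 14998.86
ΣP(t=0)Q(t=0) = 924.32×12 + 2.29×138 = 11091.84 + 316.02 = 11407.86
L = 14998.86 / 11407.86 × 100 = 131.4783
Paasche component (current-period weights):
ΣP(t=1)Q(t=1) = 1211.84×11 + 3.31×178 = 13330.24 + 589.18 = 13919.42
ΣP(t=0)Q(t=1) = 924.32×11 + 2.29×178 = 10167.52 + 407.62 = 10575.14
P = 13919.42 / 10575.14 × 100 = 131.6240
Fisher = √(L × P) = √(131.4783 × 131.6240) = 131.5511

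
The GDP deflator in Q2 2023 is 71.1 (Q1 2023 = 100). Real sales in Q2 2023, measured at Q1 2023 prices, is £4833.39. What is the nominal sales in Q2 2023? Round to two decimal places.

3436.54

Nominal = Real × (Index/100) = 4833.39 × (71.1/100)
        = 4833.39 × 0.711 = 3436.5403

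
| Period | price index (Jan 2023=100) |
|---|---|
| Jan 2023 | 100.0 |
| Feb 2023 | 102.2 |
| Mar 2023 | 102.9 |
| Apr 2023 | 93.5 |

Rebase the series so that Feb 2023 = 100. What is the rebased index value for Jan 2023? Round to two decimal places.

Rebased(Jan 2023) = 100.0 / 102.2 × 100 = 97.8474

97.85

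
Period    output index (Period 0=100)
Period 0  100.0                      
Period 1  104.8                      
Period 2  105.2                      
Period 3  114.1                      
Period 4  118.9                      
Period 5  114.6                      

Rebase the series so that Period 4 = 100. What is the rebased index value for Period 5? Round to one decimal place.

96.4

Rebased(Period 5) = 114.6 / 118.9 × 100 = 96.3835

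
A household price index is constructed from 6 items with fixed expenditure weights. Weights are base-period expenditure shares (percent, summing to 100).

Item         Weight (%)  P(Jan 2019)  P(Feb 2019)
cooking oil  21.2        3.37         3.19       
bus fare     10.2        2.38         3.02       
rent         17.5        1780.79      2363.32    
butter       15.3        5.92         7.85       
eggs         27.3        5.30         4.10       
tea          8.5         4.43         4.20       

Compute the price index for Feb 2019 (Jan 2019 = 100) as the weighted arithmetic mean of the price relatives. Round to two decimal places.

cooking oil: 21.2 × (3.19/3.37) = 21.2 × 0.946588 = 20.0677
bus fare: 10.2 × (3.02/2.38) = 10.2 × 1.268908 = 12.9429
rent: 17.5 × (2363.32/1780.79) = 17.5 × 1.327119 = 23.2246
butter: 15.3 × (7.85/5.92) = 15.3 × 1.326014 = 20.2880
eggs: 27.3 × (4.10/5.30) = 27.3 × 0.773585 = 21.1189
tea: 8.5 × (4.20/4.43) = 8.5 × 0.948081 = 8.0587
Index = Σ wᵢ·(p₁ᵢ/p₀ᵢ) = 20.0677 + 12.9429 + 23.2246 + 20.2880 + 21.1189 + 8.0587 = 105.7007

105.70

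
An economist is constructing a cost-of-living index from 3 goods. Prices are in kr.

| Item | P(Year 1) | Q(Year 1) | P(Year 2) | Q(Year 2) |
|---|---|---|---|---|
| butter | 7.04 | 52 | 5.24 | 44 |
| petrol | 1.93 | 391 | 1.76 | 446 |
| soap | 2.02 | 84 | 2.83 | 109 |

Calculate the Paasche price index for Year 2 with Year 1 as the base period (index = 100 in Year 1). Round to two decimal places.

95.20

Paasche price index uses current-period quantities as weights.
ΣP(Year 2)·Q(Year 2) = 5.24×44 + 1.76×446 + 2.83×109 = 230.56 + 784.96 + 308.47 = 1323.99
ΣP(Year 1)·Q(Year 2) = 7.04×44 + 1.93×446 + 2.02×109 = 309.76 + 860.78 + 220.18 = 1390.72
Index = 1323.99 / 1390.72 × 100 = 95.2018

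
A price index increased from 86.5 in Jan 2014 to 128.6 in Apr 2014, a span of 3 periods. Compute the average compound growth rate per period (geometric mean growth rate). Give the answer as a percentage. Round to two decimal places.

14.13%

Growth factor = (128.6/86.5)^(1/3) = (1.486705)^(1/3) = 1.141322
Growth rate = 1.141322 − 1 = 0.141322 = 14.1322%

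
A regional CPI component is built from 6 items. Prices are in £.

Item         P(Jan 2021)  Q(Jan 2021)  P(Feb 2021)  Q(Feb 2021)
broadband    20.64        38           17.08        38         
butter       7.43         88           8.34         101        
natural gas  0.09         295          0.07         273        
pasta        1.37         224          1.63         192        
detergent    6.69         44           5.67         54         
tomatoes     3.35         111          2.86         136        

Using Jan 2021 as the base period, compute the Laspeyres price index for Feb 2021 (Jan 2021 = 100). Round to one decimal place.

Laspeyres price index uses base-period quantities as weights.
ΣP(Feb 2021)·Q(Jan 2021) = 17.08×38 + 8.34×88 + 0.07×295 + 1.63×224 + 5.67×44 + 2.86×111 = 649.04 + 733.92 + 20.65 + 365.12 + 249.48 + 317.46 = 2335.67
ΣP(Jan 2021)·Q(Jan 2021) = 20.64×38 + 7.43×88 + 0.09×295 + 1.37×224 + 6.69×44 + 3.35×111 = 784.32 + 653.84 + 26.55 + 306.88 + 294.36 + 371.85 = 2437.8
Index = 2335.67 / 2437.8 × 100 = 95.8106

95.8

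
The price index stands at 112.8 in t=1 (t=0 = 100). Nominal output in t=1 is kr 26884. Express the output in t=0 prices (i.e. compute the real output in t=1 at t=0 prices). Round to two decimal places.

23833.33

Real = Nominal ÷ (Index/100) = 26884 ÷ (112.8/100)
     = 26884 ÷ 1.128 = 23833.3333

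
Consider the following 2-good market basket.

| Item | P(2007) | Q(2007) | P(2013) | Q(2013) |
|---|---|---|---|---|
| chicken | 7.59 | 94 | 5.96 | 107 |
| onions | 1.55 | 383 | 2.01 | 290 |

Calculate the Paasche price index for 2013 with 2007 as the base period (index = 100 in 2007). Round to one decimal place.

Paasche price index uses current-period quantities as weights.
ΣP(2013)·Q(2013) = 5.96×107 + 2.01×290 = 637.72 + 582.9 = 1220.62
ΣP(2007)·Q(2013) = 7.59×107 + 1.55×290 = 812.13 + 449.5 = 1261.63
Index = 1220.62 / 1261.63 × 100 = 96.7494

96.7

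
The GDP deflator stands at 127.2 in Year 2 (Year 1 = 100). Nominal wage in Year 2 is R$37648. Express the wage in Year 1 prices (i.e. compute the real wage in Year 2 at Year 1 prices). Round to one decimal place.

Real = Nominal ÷ (Index/100) = 37648 ÷ (127.2/100)
     = 37648 ÷ 1.272 = 29597.4843

29597.5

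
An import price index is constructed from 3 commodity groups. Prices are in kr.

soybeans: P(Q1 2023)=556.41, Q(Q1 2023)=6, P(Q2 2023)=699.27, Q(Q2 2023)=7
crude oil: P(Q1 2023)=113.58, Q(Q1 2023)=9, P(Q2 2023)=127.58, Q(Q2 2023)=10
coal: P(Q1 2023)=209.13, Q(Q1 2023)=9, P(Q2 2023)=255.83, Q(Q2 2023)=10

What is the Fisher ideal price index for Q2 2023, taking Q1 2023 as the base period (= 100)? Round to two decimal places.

122.52

Laspeyres component (base-period weights):
ΣP(Q2 2023)Q(Q1 2023) = 699.27×6 + 127.58×9 + 255.83×9 = 4195.62 + 1148.22 + 2302.47 = 7646.31
ΣP(Q1 2023)Q(Q1 2023) = 556.41×6 + 113.58×9 + 209.13×9 = 3338.46 + 1022.22 + 1882.17 = 6242.85
L = 7646.31 / 6242.85 × 100 = 122.4811
Paasche component (current-period weights):
ΣP(Q2 2023)Q(Q2 2023) = 699.27×7 + 127.58×10 + 255.83×10 = 4894.89 + 1275.8 + 2558.3 = 8728.99
ΣP(Q1 2023)Q(Q2 2023) = 556.41×7 + 113.58×10 + 209.13×10 = 3894.87 + 1135.8 + 2091.3 = 7121.97
P = 8728.99 / 7121.97 × 100 = 122.5643
Fisher = √(L × P) = √(122.4811 × 122.5643) = 122.5227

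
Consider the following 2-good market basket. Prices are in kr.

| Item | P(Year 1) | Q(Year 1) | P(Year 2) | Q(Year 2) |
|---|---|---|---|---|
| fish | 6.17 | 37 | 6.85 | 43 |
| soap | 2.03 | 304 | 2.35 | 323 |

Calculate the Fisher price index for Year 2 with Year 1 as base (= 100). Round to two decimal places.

114.44

Laspeyres component (base-period weights):
ΣP(Year 2)Q(Year 1) = 6.85×37 + 2.35×304 = 253.45 + 714.4 = 967.85
ΣP(Year 1)Q(Year 1) = 6.17×37 + 2.03×304 = 228.29 + 617.12 = 845.41
L = 967.85 / 845.41 × 100 = 114.4829
Paasche component (current-period weights):
ΣP(Year 2)Q(Year 2) = 6.85×43 + 2.35×323 = 294.55 + 759.05 = 1053.6
ΣP(Year 1)Q(Year 2) = 6.17×43 + 2.03×323 = 265.31 + 655.69 = 921
P = 1053.6 / 921 × 100 = 114.3974
Fisher = √(L × P) = √(114.4829 × 114.3974) = 114.4401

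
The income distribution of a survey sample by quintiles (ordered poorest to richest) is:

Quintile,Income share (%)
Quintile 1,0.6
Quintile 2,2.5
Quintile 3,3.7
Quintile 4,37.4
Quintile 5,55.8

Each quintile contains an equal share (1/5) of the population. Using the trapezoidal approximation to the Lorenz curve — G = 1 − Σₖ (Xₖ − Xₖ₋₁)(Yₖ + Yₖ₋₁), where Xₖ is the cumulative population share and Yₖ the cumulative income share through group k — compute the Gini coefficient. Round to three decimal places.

Cumulative income shares Yₖ: 0.0060, 0.0310, 0.0680, 0.4420, 1.0000
Σ (Xₖ−Xₖ₋₁)(Yₖ+Yₖ₋₁) = (1/5)(0.0060+0.0000) + (1/5)(0.0310+0.0060) + (1/5)(0.0680+0.0310) + (1/5)(0.4420+0.0680) + (1/5)(1.0000+0.4420)
  = 0.0012 + 0.0074 + 0.0198 + 0.1020 + 0.2884 = 0.4188
G = 1 − 0.4188 = 0.5812

0.581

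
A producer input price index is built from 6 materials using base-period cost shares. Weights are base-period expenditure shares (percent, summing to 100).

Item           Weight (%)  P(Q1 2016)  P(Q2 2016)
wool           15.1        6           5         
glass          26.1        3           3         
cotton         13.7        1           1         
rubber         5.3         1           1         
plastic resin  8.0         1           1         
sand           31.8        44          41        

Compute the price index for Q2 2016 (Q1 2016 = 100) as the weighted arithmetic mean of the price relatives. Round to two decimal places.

95.32

wool: 15.1 × (5/6) = 15.1 × 0.833333 = 12.5833
glass: 26.1 × (3/3) = 26.1 × 1.000000 = 26.1000
cotton: 13.7 × (1/1) = 13.7 × 1.000000 = 13.7000
rubber: 5.3 × (1/1) = 5.3 × 1.000000 = 5.3000
plastic resin: 8.0 × (1/1) = 8.0 × 1.000000 = 8.0000
sand: 31.8 × (41/44) = 31.8 × 0.931818 = 29.6318
Index = Σ wᵢ·(p₁ᵢ/p₀ᵢ) = 12.5833 + 26.1000 + 13.7000 + 5.3000 + 8.0000 + 29.6318 = 95.3152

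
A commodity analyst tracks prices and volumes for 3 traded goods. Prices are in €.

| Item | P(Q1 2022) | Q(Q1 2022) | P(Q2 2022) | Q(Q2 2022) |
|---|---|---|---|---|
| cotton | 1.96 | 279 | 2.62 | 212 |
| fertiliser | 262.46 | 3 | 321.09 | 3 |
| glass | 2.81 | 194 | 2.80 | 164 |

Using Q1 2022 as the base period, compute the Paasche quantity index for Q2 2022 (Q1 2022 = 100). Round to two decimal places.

Paasche quantity index uses current-period prices as weights.
ΣP(Q2 2022)·Q(Q2 2022) = 2.62×212 + 321.09×3 + 2.80×164 = 555.44 + 963.27 + 459.2 = 1977.91
ΣP(Q2 2022)·Q(Q1 2022) = 2.62×279 + 321.09×3 + 2.80×194 = 730.98 + 963.27 + 543.2 = 2237.45
Index = 1977.91 / 2237.45 × 100 = 88.4002

88.40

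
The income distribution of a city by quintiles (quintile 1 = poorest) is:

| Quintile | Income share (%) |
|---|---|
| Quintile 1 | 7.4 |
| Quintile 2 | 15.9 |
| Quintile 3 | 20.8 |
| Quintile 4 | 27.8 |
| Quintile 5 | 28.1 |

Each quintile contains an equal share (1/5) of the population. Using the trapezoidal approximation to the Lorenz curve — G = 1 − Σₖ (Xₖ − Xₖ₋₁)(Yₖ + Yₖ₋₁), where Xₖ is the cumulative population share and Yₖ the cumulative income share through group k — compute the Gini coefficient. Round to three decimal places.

Cumulative income shares Yₖ: 0.0740, 0.2330, 0.4410, 0.7190, 1.0000
Σ (Xₖ−Xₖ₋₁)(Yₖ+Yₖ₋₁) = (1/5)(0.0740+0.0000) + (1/5)(0.2330+0.0740) + (1/5)(0.4410+0.2330) + (1/5)(0.7190+0.4410) + (1/5)(1.0000+0.7190)
  = 0.0148 + 0.0614 + 0.1348 + 0.2320 + 0.3438 = 0.7868
G = 1 − 0.7868 = 0.2132

0.213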